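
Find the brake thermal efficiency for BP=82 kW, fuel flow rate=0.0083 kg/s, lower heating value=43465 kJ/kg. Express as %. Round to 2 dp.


eta_BTE = (BP / (mf * LHV)) * 100
Denominator = 0.0083 * 43465 = 360.7595 kW
eta_BTE = (82 / 360.7595) * 100 = 22.73%


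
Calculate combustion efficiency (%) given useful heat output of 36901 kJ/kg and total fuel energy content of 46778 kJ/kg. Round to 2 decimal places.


Efficiency = (Q_useful / Q_fuel) * 100
Efficiency = (36901 / 46778) * 100
Efficiency = 0.7889 * 100 = 78.89%


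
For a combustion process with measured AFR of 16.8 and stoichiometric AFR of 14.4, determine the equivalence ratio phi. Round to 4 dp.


phi = AFR_stoich / AFR_actual
phi = 14.4 / 16.8 = 0.8571


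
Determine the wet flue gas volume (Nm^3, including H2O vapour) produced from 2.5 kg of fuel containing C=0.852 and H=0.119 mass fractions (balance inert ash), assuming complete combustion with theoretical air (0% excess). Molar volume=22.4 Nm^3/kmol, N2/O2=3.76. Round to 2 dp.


Per kg fuel: CO2 = (C/12 kmol)*22.4 = (0.852/12)*22.4 = 1.59040 Nm^3
Per kg fuel: H2O = (H/2 kmol)*22.4 = (0.119/2)*22.4 = 1.33280 Nm^3
O2 needed per kg fuel = C/12 + H/4 = 0.852/12 + 0.119/4 = 0.10075000 kmol
Per kg fuel: N2 = O2*3.76*22.4 = 0.10075000*3.76*22.4 = 8.48557 Nm^3
Total per kg = 1.59040 + 1.33280 + 8.48557 = 11.40877 Nm^3
Total = 11.40877 * 2.5 = 28.52 Nm^3


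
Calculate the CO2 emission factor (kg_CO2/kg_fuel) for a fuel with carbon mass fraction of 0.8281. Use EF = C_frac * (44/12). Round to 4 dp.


EF = C_frac * (M_CO2 / M_C)
EF = 0.8281 * (44/12)
EF = 0.8281 * 3.666667 = 3.0364 kg_CO2/kg_fuel


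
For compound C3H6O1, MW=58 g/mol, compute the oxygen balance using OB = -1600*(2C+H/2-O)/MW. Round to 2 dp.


OB = -1600 * (2C + H/2 - O) / MW
Inner = 2*3 + 6/2 - 1 = 8.00
OB = -1600 * 8.00 / 58 = -220.69%


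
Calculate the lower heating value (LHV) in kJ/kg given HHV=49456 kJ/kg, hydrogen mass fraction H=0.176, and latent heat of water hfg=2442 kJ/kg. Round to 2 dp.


LHV = HHV - hfg * 9 * H
Water correction = 2442 * 9 * 0.176 = 3868.128 kJ/kg
LHV = 49456 - 3868.128 = 45587.87 kJ/kg


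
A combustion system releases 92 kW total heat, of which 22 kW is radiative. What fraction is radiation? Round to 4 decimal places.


f_rad = Q_rad / Q_total
f_rad = 22 / 92 = 0.2391


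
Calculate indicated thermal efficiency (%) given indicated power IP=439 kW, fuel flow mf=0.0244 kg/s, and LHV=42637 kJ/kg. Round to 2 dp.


eta_ith = (IP / (mf * LHV)) * 100
Denominator = 0.0244 * 42637 = 1040.3428 kW
eta_ith = (439 / 1040.3428) * 100 = 42.20%


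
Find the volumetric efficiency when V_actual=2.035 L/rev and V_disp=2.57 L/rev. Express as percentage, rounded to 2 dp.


eta_v = (V_actual / V_disp) * 100
Ratio = 2.035 / 2.57 = 0.7918
eta_v = 0.7918 * 100 = 79.18%


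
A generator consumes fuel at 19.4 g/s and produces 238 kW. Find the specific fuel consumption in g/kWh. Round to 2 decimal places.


SFC = (mf / BP) * 3600
Rate = 19.4 / 238 = 0.081513 g/(s*kW)
SFC = 0.081513 * 3600 = 293.45 g/kWh


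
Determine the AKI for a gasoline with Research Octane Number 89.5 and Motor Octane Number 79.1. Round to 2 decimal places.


AKI = (RON + MON) / 2
AKI = (89.5 + 79.1) / 2
AKI = 168.6 / 2 = 84.30


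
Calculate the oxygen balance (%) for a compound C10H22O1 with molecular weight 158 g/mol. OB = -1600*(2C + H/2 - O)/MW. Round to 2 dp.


OB = -1600 * (2C + H/2 - O) / MW
Inner = 2*10 + 22/2 - 1 = 30.00
OB = -1600 * 30.00 / 158 = -303.80%


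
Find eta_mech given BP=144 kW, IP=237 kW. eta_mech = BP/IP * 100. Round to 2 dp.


eta_mech = (BP / IP) * 100
Ratio = 144 / 237 = 0.6076
eta_mech = 0.6076 * 100 = 60.76%


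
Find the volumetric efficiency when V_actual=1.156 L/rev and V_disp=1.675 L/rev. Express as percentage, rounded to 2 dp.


eta_v = (V_actual / V_disp) * 100
Ratio = 1.156 / 1.675 = 0.6901
eta_v = 0.6901 * 100 = 69.01%


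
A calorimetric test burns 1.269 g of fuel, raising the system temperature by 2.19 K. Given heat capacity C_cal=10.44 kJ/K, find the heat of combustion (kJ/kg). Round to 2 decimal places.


Hc = C_cal * delta_T / m_fuel
Q_released = 10.44 * 2.19 = 22.8636 kJ
m_fuel = 1.269 g = 1.269/1000 kg = 0.001269 kg
Hc = 22.8636 / 0.001269 = 18017.02 kJ/kg


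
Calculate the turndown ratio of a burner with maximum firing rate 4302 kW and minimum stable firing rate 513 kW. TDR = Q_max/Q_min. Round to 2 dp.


TDR = Q_max / Q_min
TDR = 4302 / 513 = 8.39


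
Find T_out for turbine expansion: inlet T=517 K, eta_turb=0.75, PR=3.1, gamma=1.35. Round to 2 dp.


T_out = T_in * (1 - eta * (1 - PR^(-(gamma-1)/gamma)))
Exponent = -(1.35-1)/1.35 = -0.25925926
PR^exp = 3.1^(-0.25925926) = 0.74577862
Factor = 1 - 0.75*(1 - 0.74577862) = 0.80933397
T_out = 517 * 0.80933397 = 418.43 K


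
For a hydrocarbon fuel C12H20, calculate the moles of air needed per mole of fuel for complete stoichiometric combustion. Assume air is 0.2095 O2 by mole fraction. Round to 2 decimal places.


Balanced combustion: C12H20 + 17 O2 -> 12 CO2 + 10 H2O
O2 needed = C + H/4 = 12 + 20/4 = 17.00 moles
Air moles = O2 / 0.2095 = 17.00 / 0.2095 = 81.15 moles air


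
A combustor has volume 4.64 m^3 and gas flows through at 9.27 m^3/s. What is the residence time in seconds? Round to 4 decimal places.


tau = V / Q_flow
tau = 4.64 / 9.27 = 0.5005 s


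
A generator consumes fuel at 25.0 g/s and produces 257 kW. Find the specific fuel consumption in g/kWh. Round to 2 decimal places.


SFC = (mf / BP) * 3600
Rate = 25.0 / 257 = 0.097276 g/(s*kW)
SFC = 0.097276 * 3600 = 350.19 g/kWh


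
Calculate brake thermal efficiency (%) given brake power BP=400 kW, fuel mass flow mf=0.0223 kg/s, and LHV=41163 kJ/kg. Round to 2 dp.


eta_BTE = (BP / (mf * LHV)) * 100
Denominator = 0.0223 * 41163 = 917.9349 kW
eta_BTE = (400 / 917.9349) * 100 = 43.58%


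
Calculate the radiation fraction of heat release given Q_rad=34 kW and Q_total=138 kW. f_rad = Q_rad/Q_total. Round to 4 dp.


f_rad = Q_rad / Q_total
f_rad = 34 / 138 = 0.2464


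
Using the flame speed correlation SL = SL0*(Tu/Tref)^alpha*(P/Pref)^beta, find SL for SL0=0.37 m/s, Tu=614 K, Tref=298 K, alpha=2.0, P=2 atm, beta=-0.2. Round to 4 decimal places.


SL = SL0 * (Tu/Tref)^alpha * (P/Pref)^beta
T ratio = 614/298 = 2.06040268
(T ratio)^alpha = 2.06040268^2.0 = 4.245259
(P/Pref)^beta = 2^(-0.2) = 0.870551
SL = 0.37 * 4.245259 * 0.870551 = 1.3674 m/s


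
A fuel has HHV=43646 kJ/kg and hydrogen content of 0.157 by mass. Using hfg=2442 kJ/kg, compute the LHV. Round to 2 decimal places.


LHV = HHV - hfg * 9 * H
Water correction = 2442 * 9 * 0.157 = 3450.546 kJ/kg
LHV = 43646 - 3450.546 = 40195.45 kJ/kg


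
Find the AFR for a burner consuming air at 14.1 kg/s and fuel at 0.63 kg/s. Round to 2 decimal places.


AFR = m_air / m_fuel
AFR = 14.1 / 0.63 = 22.38


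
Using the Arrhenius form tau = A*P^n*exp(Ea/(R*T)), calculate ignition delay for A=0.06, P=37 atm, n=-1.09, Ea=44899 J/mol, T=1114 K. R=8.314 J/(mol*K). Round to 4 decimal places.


tau = A * P^n * exp(Ea/(R*T))
P^n = 37^(-1.09) = 0.01952811
Ea/(R*T) = 44899/(8.314*1114) = 4.847764
exp(Ea/(R*T)) = 127.455065
tau = 0.06 * 0.01952811 * 127.455065 = 0.1493 ms


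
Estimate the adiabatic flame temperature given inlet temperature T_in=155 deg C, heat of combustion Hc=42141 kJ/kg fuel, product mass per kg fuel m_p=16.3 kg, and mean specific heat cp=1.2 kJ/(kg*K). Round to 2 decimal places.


T_ad = T_in + Hc / (m_p * cp)
Denominator = 16.3 * 1.2 = 19.5600
Temperature rise = 42141 / 19.5600 = 2154.45 K
T_ad = 155 + 2154.45 = 2309.45 deg C


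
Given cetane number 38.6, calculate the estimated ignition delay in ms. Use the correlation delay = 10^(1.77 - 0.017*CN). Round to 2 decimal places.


delay = 10^(1.77 - 0.017*CN)
Exponent = 1.77 - 0.017*38.6 = 1.1138
delay = 10^1.1138 = 13.00 ms


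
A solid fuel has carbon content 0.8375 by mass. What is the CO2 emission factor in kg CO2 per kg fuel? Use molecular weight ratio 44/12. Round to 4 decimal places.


EF = C_frac * (M_CO2 / M_C)
EF = 0.8375 * (44/12)
EF = 0.8375 * 3.666667 = 3.0708 kg_CO2/kg_fuel


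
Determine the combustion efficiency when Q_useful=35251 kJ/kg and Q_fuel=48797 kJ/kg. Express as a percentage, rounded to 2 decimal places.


Efficiency = (Q_useful / Q_fuel) * 100
Efficiency = (35251 / 48797) * 100
Efficiency = 0.7224 * 100 = 72.24%


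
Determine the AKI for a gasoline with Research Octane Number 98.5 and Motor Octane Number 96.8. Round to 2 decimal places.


AKI = (RON + MON) / 2
AKI = (98.5 + 96.8) / 2
AKI = 195.3 / 2 = 97.65


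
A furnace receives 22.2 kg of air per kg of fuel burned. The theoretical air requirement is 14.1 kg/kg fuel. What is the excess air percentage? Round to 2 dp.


Excess air = actual - stoichiometric = 22.2 - 14.1 = 8.10 kg/kg fuel
Excess air % = (excess / stoich) * 100 = (8.10 / 14.1) * 100 = 57.45%


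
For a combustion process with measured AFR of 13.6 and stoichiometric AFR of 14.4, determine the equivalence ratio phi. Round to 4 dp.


phi = AFR_stoich / AFR_actual
phi = 14.4 / 13.6 = 1.0588


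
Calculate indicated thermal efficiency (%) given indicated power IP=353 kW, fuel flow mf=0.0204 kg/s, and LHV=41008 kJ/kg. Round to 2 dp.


eta_ith = (IP / (mf * LHV)) * 100
Denominator = 0.0204 * 41008 = 836.5632 kW
eta_ith = (353 / 836.5632) * 100 = 42.20%


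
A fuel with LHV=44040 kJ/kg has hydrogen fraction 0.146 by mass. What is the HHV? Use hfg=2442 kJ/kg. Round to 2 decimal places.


HHV = LHV + hfg * 9 * H
Water addition = 2442 * 9 * 0.146 = 3208.788 kJ/kg
HHV = 44040 + 3208.788 = 47248.79 kJ/kg


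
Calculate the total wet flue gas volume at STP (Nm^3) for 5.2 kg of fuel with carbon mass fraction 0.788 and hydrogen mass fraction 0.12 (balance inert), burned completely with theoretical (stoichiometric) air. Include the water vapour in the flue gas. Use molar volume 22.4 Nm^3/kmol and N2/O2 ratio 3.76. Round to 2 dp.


Per kg fuel: CO2 = (C/12 kmol)*22.4 = (0.788/12)*22.4 = 1.47093 Nm^3
Per kg fuel: H2O = (H/2 kmol)*22.4 = (0.12/2)*22.4 = 1.34400 Nm^3
O2 needed per kg fuel = C/12 + H/4 = 0.788/12 + 0.12/4 = 0.09566667 kmol
Per kg fuel: N2 = O2*3.76*22.4 = 0.09566667*3.76*22.4 = 8.05743 Nm^3
Total per kg = 1.47093 + 1.34400 + 8.05743 = 10.87236 Nm^3
Total = 10.87236 * 5.2 = 56.54 Nm^3


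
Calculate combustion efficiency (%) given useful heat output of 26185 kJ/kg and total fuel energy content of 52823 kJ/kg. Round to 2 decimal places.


Efficiency = (Q_useful / Q_fuel) * 100
Efficiency = (26185 / 52823) * 100
Efficiency = 0.4957 * 100 = 49.57%


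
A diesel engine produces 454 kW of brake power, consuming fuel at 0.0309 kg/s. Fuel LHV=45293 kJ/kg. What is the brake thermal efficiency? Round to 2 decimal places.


eta_BTE = (BP / (mf * LHV)) * 100
Denominator = 0.0309 * 45293 = 1399.5537 kW
eta_BTE = (454 / 1399.5537) * 100 = 32.44%


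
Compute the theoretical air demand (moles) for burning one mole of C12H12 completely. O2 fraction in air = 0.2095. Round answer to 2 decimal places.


Balanced combustion: C12H12 + 15 O2 -> 12 CO2 + 6 H2O
O2 needed = C + H/4 = 12 + 12/4 = 15.00 moles
Air moles = O2 / 0.2095 = 15.00 / 0.2095 = 71.60 moles air


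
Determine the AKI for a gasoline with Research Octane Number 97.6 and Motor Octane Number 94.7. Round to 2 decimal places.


AKI = (RON + MON) / 2
AKI = (97.6 + 94.7) / 2
AKI = 192.3 / 2 = 96.15


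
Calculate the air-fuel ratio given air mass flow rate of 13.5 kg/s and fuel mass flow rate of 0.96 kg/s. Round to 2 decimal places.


AFR = m_air / m_fuel
AFR = 13.5 / 0.96 = 14.06


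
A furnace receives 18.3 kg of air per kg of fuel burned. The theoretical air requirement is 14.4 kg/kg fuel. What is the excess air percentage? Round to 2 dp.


Excess air = actual - stoichiometric = 18.3 - 14.4 = 3.90 kg/kg fuel
Excess air % = (excess / stoich) * 100 = (3.90 / 14.4) * 100 = 27.08%


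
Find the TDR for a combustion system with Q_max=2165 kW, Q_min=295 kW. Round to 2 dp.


TDR = Q_max / Q_min
TDR = 2165 / 295 = 7.34


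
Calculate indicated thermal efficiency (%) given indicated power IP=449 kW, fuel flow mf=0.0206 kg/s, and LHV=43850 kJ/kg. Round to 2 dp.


eta_ith = (IP / (mf * LHV)) * 100
Denominator = 0.0206 * 43850 = 903.3100 kW
eta_ith = (449 / 903.3100) * 100 = 49.71%


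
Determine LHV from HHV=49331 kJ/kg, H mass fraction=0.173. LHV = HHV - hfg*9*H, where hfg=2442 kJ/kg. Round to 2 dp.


LHV = HHV - hfg * 9 * H
Water correction = 2442 * 9 * 0.173 = 3802.194 kJ/kg
LHV = 49331 - 3802.194 = 45528.81 kJ/kg


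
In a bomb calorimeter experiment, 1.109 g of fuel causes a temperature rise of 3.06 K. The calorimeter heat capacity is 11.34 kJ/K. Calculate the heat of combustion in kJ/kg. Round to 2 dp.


Hc = C_cal * delta_T / m_fuel
Q_released = 11.34 * 3.06 = 34.7004 kJ
m_fuel = 1.109 g = 1.109/1000 kg = 0.001109 kg
Hc = 34.7004 / 0.001109 = 31289.81 kJ/kg


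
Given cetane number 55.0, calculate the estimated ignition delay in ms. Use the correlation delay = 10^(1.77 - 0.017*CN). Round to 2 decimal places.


delay = 10^(1.77 - 0.017*CN)
Exponent = 1.77 - 0.017*55.0 = 0.8350
delay = 10^0.8350 = 6.84 ms


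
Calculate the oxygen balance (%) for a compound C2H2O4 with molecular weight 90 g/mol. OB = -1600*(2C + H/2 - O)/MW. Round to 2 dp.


OB = -1600 * (2C + H/2 - O) / MW
Inner = 2*2 + 2/2 - 4 = 1.00
OB = -1600 * 1.00 / 90 = -17.78%


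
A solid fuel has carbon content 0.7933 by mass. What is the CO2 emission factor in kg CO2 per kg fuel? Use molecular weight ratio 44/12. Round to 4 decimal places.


EF = C_frac * (M_CO2 / M_C)
EF = 0.7933 * (44/12)
EF = 0.7933 * 3.666667 = 2.9088 kg_CO2/kg_fuel


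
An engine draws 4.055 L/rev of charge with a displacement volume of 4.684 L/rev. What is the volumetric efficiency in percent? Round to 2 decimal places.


eta_v = (V_actual / V_disp) * 100
Ratio = 4.055 / 4.684 = 0.8657
eta_v = 0.8657 * 100 = 86.57%


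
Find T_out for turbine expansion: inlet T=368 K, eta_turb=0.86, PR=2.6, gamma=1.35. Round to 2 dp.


T_out = T_in * (1 - eta * (1 - PR^(-(gamma-1)/gamma)))
Exponent = -(1.35-1)/1.35 = -0.25925926
PR^exp = 2.6^(-0.25925926) = 0.78057442
Factor = 1 - 0.86*(1 - 0.78057442) = 0.81129400
T_out = 368 * 0.81129400 = 298.56 K


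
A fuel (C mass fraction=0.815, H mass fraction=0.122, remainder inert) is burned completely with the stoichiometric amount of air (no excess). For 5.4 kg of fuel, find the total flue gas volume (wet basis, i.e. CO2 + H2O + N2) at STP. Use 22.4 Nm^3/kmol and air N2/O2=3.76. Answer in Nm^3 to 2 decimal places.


Per kg fuel: CO2 = (C/12 kmol)*22.4 = (0.815/12)*22.4 = 1.52133 Nm^3
Per kg fuel: H2O = (H/2 kmol)*22.4 = (0.122/2)*22.4 = 1.36640 Nm^3
O2 needed per kg fuel = C/12 + H/4 = 0.815/12 + 0.122/4 = 0.09841667 kmol
Per kg fuel: N2 = O2*3.76*22.4 = 0.09841667*3.76*22.4 = 8.28905 Nm^3
Total per kg = 1.52133 + 1.36640 + 8.28905 = 11.17678 Nm^3
Total = 11.17678 * 5.4 = 60.35 Nm^3


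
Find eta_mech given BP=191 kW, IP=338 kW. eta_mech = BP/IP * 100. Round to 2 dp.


eta_mech = (BP / IP) * 100
Ratio = 191 / 338 = 0.5651
eta_mech = 0.5651 * 100 = 56.51%


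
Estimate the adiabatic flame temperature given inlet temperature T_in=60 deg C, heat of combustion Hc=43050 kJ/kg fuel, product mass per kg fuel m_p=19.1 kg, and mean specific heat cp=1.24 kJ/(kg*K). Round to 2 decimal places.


T_ad = T_in + Hc / (m_p * cp)
Denominator = 19.1 * 1.24 = 23.6840
Temperature rise = 43050 / 23.6840 = 1817.68 K
T_ad = 60 + 1817.68 = 1877.68 deg C


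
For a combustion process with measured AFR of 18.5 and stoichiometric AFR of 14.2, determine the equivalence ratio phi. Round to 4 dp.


phi = AFR_stoich / AFR_actual
phi = 14.2 / 18.5 = 0.7676


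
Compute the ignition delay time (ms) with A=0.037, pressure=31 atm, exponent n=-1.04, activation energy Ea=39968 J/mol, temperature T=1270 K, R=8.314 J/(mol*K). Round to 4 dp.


tau = A * P^n * exp(Ea/(R*T))
P^n = 31^(-1.04) = 0.02811796
Ea/(R*T) = 39968/(8.314*1270) = 3.785286
exp(Ea/(R*T)) = 44.048258
tau = 0.037 * 0.02811796 * 44.048258 = 0.0458 ms


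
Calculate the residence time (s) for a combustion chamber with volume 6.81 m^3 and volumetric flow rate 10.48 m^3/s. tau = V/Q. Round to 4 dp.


tau = V / Q_flow
tau = 6.81 / 10.48 = 0.6498 s


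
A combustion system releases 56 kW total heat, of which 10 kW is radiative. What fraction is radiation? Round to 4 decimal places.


f_rad = Q_rad / Q_total
f_rad = 10 / 56 = 0.1786


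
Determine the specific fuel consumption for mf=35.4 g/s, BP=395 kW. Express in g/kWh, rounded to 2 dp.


SFC = (mf / BP) * 3600
Rate = 35.4 / 395 = 0.089620 g/(s*kW)
SFC = 0.089620 * 3600 = 322.63 g/kWh


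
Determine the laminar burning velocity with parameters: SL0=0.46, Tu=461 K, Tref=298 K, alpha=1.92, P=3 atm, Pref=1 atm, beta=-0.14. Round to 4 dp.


SL = SL0 * (Tu/Tref)^alpha * (P/Pref)^beta
T ratio = 461/298 = 1.54697987
(T ratio)^alpha = 1.54697987^1.92 = 2.311056
(P/Pref)^beta = 3^(-0.14) = 0.857439
SL = 0.46 * 2.311056 * 0.857439 = 0.9115 m/s


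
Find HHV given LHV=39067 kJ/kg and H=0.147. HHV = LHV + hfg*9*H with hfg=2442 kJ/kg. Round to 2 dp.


HHV = LHV + hfg * 9 * H
Water addition = 2442 * 9 * 0.147 = 3230.766 kJ/kg
HHV = 39067 + 3230.766 = 42297.77 kJ/kg


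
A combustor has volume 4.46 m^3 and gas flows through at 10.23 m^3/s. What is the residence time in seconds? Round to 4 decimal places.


tau = V / Q_flow
tau = 4.46 / 10.23 = 0.4360 s


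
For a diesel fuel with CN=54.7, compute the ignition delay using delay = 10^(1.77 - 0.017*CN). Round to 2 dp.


delay = 10^(1.77 - 0.017*CN)
Exponent = 1.77 - 0.017*54.7 = 0.8401
delay = 10^0.8401 = 6.92 ms


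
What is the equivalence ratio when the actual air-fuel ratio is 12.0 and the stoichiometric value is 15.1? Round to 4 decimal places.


phi = AFR_stoich / AFR_actual
phi = 15.1 / 12.0 = 1.2583


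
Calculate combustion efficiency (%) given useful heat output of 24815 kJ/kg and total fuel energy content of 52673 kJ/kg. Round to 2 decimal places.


Efficiency = (Q_useful / Q_fuel) * 100
Efficiency = (24815 / 52673) * 100
Efficiency = 0.4711 * 100 = 47.11%


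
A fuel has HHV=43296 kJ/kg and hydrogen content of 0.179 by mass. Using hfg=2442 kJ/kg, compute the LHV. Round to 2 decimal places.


LHV = HHV - hfg * 9 * H
Water correction = 2442 * 9 * 0.179 = 3934.062 kJ/kg
LHV = 43296 - 3934.062 = 39361.94 kJ/kg


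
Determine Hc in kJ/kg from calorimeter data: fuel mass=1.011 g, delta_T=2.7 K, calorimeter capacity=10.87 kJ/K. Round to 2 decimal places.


Hc = C_cal * delta_T / m_fuel
Q_released = 10.87 * 2.7 = 29.3490 kJ
m_fuel = 1.011 g = 1.011/1000 kg = 0.001011 kg
Hc = 29.3490 / 0.001011 = 29029.67 kJ/kg


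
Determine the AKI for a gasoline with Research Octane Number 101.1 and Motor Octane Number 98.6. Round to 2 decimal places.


AKI = (RON + MON) / 2
AKI = (101.1 + 98.6) / 2
AKI = 199.7 / 2 = 99.85


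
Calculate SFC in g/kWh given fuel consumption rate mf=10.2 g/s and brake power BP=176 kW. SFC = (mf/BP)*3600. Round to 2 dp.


SFC = (mf / BP) * 3600
Rate = 10.2 / 176 = 0.057955 g/(s*kW)
SFC = 0.057955 * 3600 = 208.64 g/kWh


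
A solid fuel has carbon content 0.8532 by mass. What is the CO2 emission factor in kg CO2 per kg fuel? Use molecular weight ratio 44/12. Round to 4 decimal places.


EF = C_frac * (M_CO2 / M_C)
EF = 0.8532 * (44/12)
EF = 0.8532 * 3.666667 = 3.1284 kg_CO2/kg_fuel


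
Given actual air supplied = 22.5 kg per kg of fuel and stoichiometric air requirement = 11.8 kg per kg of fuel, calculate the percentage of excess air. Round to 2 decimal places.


Excess air = actual - stoichiometric = 22.5 - 11.8 = 10.70 kg/kg fuel
Excess air % = (excess / stoich) * 100 = (10.70 / 11.8) * 100 = 90.68%


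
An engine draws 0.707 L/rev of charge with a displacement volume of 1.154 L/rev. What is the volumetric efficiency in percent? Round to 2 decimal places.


eta_v = (V_actual / V_disp) * 100
Ratio = 0.707 / 1.154 = 0.6127
eta_v = 0.6127 * 100 = 61.27%


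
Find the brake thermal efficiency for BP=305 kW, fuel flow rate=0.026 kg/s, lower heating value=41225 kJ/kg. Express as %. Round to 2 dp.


eta_BTE = (BP / (mf * LHV)) * 100
Denominator = 0.026 * 41225 = 1071.8500 kW
eta_BTE = (305 / 1071.8500) * 100 = 28.46%


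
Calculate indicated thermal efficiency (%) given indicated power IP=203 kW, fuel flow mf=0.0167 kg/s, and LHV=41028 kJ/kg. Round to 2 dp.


eta_ith = (IP / (mf * LHV)) * 100
Denominator = 0.0167 * 41028 = 685.1676 kW
eta_ith = (203 / 685.1676) * 100 = 29.63%


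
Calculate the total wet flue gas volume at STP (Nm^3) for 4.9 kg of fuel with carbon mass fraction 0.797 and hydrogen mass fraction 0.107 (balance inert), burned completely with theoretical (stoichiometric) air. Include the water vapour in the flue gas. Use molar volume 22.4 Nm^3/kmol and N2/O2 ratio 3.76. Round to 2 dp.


Per kg fuel: CO2 = (C/12 kmol)*22.4 = (0.797/12)*22.4 = 1.48773 Nm^3
Per kg fuel: H2O = (H/2 kmol)*22.4 = (0.107/2)*22.4 = 1.19840 Nm^3
O2 needed per kg fuel = C/12 + H/4 = 0.797/12 + 0.107/4 = 0.09316667 kmol
Per kg fuel: N2 = O2*3.76*22.4 = 0.09316667*3.76*22.4 = 7.84687 Nm^3
Total per kg = 1.48773 + 1.19840 + 7.84687 = 10.53300 Nm^3
Total = 10.53300 * 4.9 = 51.61 Nm^3


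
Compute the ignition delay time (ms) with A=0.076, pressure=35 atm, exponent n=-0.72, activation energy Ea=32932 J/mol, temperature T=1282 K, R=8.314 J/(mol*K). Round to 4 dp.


tau = A * P^n * exp(Ea/(R*T))
P^n = 35^(-0.72) = 0.07731629
Ea/(R*T) = 32932/(8.314*1282) = 3.089727
exp(Ea/(R*T)) = 21.971072
tau = 0.076 * 0.07731629 * 21.971072 = 0.1291 ms


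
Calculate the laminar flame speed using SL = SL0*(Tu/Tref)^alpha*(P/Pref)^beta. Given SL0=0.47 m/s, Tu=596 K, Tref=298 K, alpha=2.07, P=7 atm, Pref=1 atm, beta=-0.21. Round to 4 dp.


SL = SL0 * (Tu/Tref)^alpha * (P/Pref)^beta
T ratio = 596/298 = 2.00000000
(T ratio)^alpha = 2.00000000^2.07 = 4.198867
(P/Pref)^beta = 7^(-0.21) = 0.664553
SL = 0.47 * 4.198867 * 0.664553 = 1.3115 m/s


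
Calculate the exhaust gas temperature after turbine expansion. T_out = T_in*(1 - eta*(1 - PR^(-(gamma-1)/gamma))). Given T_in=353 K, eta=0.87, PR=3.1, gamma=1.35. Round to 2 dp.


T_out = T_in * (1 - eta * (1 - PR^(-(gamma-1)/gamma)))
Exponent = -(1.35-1)/1.35 = -0.25925926
PR^exp = 3.1^(-0.25925926) = 0.74577862
Factor = 1 - 0.87*(1 - 0.74577862) = 0.77882740
T_out = 353 * 0.77882740 = 274.93 K


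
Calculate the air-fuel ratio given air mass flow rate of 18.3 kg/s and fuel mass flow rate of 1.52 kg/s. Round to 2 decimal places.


AFR = m_air / m_fuel
AFR = 18.3 / 1.52 = 12.04


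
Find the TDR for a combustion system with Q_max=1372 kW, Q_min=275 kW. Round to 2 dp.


TDR = Q_max / Q_min
TDR = 1372 / 275 = 4.99


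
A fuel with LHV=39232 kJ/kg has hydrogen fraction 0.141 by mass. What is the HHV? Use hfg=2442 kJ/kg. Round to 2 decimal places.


HHV = LHV + hfg * 9 * H
Water addition = 2442 * 9 * 0.141 = 3098.898 kJ/kg
HHV = 39232 + 3098.898 = 42330.90 kJ/kg


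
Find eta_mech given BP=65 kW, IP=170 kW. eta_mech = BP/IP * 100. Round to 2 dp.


eta_mech = (BP / IP) * 100
Ratio = 65 / 170 = 0.3824
eta_mech = 0.3824 * 100 = 38.24%


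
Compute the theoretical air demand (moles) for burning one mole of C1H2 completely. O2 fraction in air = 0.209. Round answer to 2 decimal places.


Balanced combustion: C1H2 + 1.5 O2 -> 1 CO2 + 1 H2O
O2 needed = C + H/4 = 1 + 2/4 = 1.50 moles
Air moles = O2 / 0.209 = 1.50 / 0.209 = 7.18 moles air


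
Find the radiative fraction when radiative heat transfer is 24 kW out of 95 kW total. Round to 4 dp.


f_rad = Q_rad / Q_total
f_rad = 24 / 95 = 0.2526


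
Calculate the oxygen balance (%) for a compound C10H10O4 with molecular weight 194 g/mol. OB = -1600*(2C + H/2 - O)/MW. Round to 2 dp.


OB = -1600 * (2C + H/2 - O) / MW
Inner = 2*10 + 10/2 - 4 = 21.00
OB = -1600 * 21.00 / 194 = -173.20%


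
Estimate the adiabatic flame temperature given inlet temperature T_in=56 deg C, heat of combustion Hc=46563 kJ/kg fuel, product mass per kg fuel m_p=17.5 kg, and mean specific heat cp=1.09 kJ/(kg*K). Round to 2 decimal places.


T_ad = T_in + Hc / (m_p * cp)
Denominator = 17.5 * 1.09 = 19.0750
Temperature rise = 46563 / 19.0750 = 2441.05 K
T_ad = 56 + 2441.05 = 2497.05 deg C


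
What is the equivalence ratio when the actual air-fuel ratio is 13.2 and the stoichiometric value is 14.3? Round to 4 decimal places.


phi = AFR_stoich / AFR_actual
phi = 14.3 / 13.2 = 1.0833


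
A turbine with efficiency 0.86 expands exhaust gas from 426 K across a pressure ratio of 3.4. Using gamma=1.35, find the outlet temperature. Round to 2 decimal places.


T_out = T_in * (1 - eta * (1 - PR^(-(gamma-1)/gamma)))
Exponent = -(1.35-1)/1.35 = -0.25925926
PR^exp = 3.4^(-0.25925926) = 0.72813041
Factor = 1 - 0.86*(1 - 0.72813041) = 0.76619215
T_out = 426 * 0.76619215 = 326.40 K


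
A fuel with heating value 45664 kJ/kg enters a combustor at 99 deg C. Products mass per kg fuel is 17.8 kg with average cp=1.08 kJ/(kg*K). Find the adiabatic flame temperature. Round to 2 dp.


T_ad = T_in + Hc / (m_p * cp)
Denominator = 17.8 * 1.08 = 19.2240
Temperature rise = 45664 / 19.2240 = 2375.36 K
T_ad = 99 + 2375.36 = 2474.36 deg C


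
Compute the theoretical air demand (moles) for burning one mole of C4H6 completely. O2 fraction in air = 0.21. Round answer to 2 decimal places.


Balanced combustion: C4H6 + 5.5 O2 -> 4 CO2 + 3 H2O
O2 needed = C + H/4 = 4 + 6/4 = 5.50 moles
Air moles = O2 / 0.21 = 5.50 / 0.21 = 26.19 moles air


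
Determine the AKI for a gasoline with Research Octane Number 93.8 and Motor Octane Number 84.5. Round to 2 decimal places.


AKI = (RON + MON) / 2
AKI = (93.8 + 84.5) / 2
AKI = 178.3 / 2 = 89.15


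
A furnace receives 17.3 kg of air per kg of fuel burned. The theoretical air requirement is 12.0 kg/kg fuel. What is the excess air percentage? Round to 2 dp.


Excess air = actual - stoichiometric = 17.3 - 12.0 = 5.30 kg/kg fuel
Excess air % = (excess / stoich) * 100 = (5.30 / 12.0) * 100 = 44.17%


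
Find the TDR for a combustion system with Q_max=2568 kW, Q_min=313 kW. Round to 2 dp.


TDR = Q_max / Q_min
TDR = 2568 / 313 = 8.20


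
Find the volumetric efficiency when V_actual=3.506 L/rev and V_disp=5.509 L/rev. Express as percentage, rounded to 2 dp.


eta_v = (V_actual / V_disp) * 100
Ratio = 3.506 / 5.509 = 0.6364
eta_v = 0.6364 * 100 = 63.64%


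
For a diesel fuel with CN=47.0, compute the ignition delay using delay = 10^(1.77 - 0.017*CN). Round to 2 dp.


delay = 10^(1.77 - 0.017*CN)
Exponent = 1.77 - 0.017*47.0 = 0.9710
delay = 10^0.9710 = 9.35 ms


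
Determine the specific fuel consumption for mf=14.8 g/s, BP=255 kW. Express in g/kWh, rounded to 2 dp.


SFC = (mf / BP) * 3600
Rate = 14.8 / 255 = 0.058039 g/(s*kW)
SFC = 0.058039 * 3600 = 208.94 g/kWh


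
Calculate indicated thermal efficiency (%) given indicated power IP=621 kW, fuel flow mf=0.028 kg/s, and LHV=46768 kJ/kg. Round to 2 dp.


eta_ith = (IP / (mf * LHV)) * 100
Denominator = 0.028 * 46768 = 1309.5040 kW
eta_ith = (621 / 1309.5040) * 100 = 47.42%


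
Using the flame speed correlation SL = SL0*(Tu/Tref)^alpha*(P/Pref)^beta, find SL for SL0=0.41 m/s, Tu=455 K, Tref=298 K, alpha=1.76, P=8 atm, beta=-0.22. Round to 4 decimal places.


SL = SL0 * (Tu/Tref)^alpha * (P/Pref)^beta
T ratio = 455/298 = 1.52684564
(T ratio)^alpha = 1.52684564^1.76 = 2.106102
(P/Pref)^beta = 8^(-0.22) = 0.632878
SL = 0.41 * 2.106102 * 0.632878 = 0.5465 m/s


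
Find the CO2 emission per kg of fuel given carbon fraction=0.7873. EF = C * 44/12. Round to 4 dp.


EF = C_frac * (M_CO2 / M_C)
EF = 0.7873 * (44/12)
EF = 0.7873 * 3.666667 = 2.8868 kg_CO2/kg_fuel


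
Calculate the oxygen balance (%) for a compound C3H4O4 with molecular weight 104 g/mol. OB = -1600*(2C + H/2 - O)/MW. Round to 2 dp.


OB = -1600 * (2C + H/2 - O) / MW
Inner = 2*3 + 4/2 - 4 = 4.00
OB = -1600 * 4.00 / 104 = -61.54%


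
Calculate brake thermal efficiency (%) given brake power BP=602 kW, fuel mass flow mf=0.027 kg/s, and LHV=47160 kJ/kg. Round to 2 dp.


eta_BTE = (BP / (mf * LHV)) * 100
Denominator = 0.027 * 47160 = 1273.3200 kW
eta_BTE = (602 / 1273.3200) * 100 = 47.28%


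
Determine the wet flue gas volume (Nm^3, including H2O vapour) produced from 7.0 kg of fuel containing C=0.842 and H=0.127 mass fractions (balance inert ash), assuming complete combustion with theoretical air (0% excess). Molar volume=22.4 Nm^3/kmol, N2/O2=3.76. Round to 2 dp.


Per kg fuel: CO2 = (C/12 kmol)*22.4 = (0.842/12)*22.4 = 1.57173 Nm^3
Per kg fuel: H2O = (H/2 kmol)*22.4 = (0.127/2)*22.4 = 1.42240 Nm^3
O2 needed per kg fuel = C/12 + H/4 = 0.842/12 + 0.127/4 = 0.10191667 kmol
Per kg fuel: N2 = O2*3.76*22.4 = 0.10191667*3.76*22.4 = 8.58383 Nm^3
Total per kg = 1.57173 + 1.42240 + 8.58383 = 11.57796 Nm^3
Total = 11.57796 * 7.0 = 81.05 Nm^3


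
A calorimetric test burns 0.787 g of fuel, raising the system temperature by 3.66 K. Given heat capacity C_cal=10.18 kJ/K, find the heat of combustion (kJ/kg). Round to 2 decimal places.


Hc = C_cal * delta_T / m_fuel
Q_released = 10.18 * 3.66 = 37.2588 kJ
m_fuel = 0.787 g = 0.787/1000 kg = 0.000787 kg
Hc = 37.2588 / 0.000787 = 47342.82 kJ/kg


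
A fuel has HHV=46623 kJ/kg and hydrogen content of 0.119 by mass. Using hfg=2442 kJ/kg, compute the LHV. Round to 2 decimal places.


LHV = HHV - hfg * 9 * H
Water correction = 2442 * 9 * 0.119 = 2615.382 kJ/kg
LHV = 46623 - 2615.382 = 44007.62 kJ/kg


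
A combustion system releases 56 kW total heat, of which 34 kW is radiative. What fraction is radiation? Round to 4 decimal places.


f_rad = Q_rad / Q_total
f_rad = 34 / 56 = 0.6071


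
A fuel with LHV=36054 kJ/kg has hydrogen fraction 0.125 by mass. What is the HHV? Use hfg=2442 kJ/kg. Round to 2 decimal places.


HHV = LHV + hfg * 9 * H
Water addition = 2442 * 9 * 0.125 = 2747.250 kJ/kg
HHV = 36054 + 2747.250 = 38801.25 kJ/kg


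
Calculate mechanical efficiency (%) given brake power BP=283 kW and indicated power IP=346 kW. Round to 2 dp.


eta_mech = (BP / IP) * 100
Ratio = 283 / 346 = 0.8179
eta_mech = 0.8179 * 100 = 81.79%


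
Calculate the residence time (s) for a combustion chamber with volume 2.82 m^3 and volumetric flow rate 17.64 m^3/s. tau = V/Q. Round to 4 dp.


tau = V / Q_flow
tau = 2.82 / 17.64 = 0.1599 s


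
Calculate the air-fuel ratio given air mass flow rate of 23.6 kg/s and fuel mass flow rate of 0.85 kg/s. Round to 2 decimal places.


AFR = m_air / m_fuel
AFR = 23.6 / 0.85 = 27.76


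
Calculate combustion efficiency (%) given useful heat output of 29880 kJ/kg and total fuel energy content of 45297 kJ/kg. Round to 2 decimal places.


Efficiency = (Q_useful / Q_fuel) * 100
Efficiency = (29880 / 45297) * 100
Efficiency = 0.6596 * 100 = 65.96%


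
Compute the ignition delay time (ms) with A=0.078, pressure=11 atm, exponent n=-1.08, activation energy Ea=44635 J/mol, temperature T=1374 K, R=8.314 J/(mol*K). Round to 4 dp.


tau = A * P^n * exp(Ea/(R*T))
P^n = 11^(-1.08) = 0.07504053
Ea/(R*T) = 44635/(8.314*1374) = 3.907318
exp(Ea/(R*T)) = 49.765315
tau = 0.078 * 0.07504053 * 49.765315 = 0.2913 ms


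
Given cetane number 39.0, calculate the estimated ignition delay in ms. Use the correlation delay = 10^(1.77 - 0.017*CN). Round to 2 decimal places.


delay = 10^(1.77 - 0.017*CN)
Exponent = 1.77 - 0.017*39.0 = 1.1070
delay = 10^1.1070 = 12.79 ms


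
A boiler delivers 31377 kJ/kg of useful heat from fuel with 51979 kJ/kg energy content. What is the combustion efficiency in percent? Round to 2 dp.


Efficiency = (Q_useful / Q_fuel) * 100
Efficiency = (31377 / 51979) * 100
Efficiency = 0.6036 * 100 = 60.36%


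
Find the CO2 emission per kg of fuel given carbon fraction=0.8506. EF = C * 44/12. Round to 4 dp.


EF = C_frac * (M_CO2 / M_C)
EF = 0.8506 * (44/12)
EF = 0.8506 * 3.666667 = 3.1189 kg_CO2/kg_fuel


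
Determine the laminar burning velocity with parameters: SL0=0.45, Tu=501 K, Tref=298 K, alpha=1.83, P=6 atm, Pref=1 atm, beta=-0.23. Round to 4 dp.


SL = SL0 * (Tu/Tref)^alpha * (P/Pref)^beta
T ratio = 501/298 = 1.68120805
(T ratio)^alpha = 1.68120805^1.83 = 2.587541
(P/Pref)^beta = 6^(-0.23) = 0.662255
SL = 0.45 * 2.587541 * 0.662255 = 0.7711 m/s


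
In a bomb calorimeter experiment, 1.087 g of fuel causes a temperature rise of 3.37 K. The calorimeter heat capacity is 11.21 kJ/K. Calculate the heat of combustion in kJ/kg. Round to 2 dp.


Hc = C_cal * delta_T / m_fuel
Q_released = 11.21 * 3.37 = 37.7777 kJ
m_fuel = 1.087 g = 1.087/1000 kg = 0.001087 kg
Hc = 37.7777 / 0.001087 = 34754.09 kJ/kg


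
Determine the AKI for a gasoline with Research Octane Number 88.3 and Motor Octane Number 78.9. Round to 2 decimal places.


AKI = (RON + MON) / 2
AKI = (88.3 + 78.9) / 2
AKI = 167.2 / 2 = 83.60


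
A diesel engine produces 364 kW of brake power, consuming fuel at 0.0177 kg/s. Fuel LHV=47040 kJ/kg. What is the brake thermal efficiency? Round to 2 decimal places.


eta_BTE = (BP / (mf * LHV)) * 100
Denominator = 0.0177 * 47040 = 832.6080 kW
eta_BTE = (364 / 832.6080) * 100 = 43.72%


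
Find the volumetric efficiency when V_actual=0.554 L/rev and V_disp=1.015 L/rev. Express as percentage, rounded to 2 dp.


eta_v = (V_actual / V_disp) * 100
Ratio = 0.554 / 1.015 = 0.5458
eta_v = 0.5458 * 100 = 54.58%


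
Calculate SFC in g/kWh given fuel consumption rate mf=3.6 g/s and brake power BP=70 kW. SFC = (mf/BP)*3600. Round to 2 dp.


SFC = (mf / BP) * 3600
Rate = 3.6 / 70 = 0.051429 g/(s*kW)
SFC = 0.051429 * 3600 = 185.14 g/kWh


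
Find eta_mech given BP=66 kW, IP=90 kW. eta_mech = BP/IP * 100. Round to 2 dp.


eta_mech = (BP / IP) * 100
Ratio = 66 / 90 = 0.7333
eta_mech = 0.7333 * 100 = 73.33%


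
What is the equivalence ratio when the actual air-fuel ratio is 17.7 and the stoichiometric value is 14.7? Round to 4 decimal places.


phi = AFR_stoich / AFR_actual
phi = 14.7 / 17.7 = 0.8305


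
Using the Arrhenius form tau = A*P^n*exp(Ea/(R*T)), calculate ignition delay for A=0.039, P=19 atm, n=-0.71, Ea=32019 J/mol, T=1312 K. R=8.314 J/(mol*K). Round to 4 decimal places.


tau = A * P^n * exp(Ea/(R*T))
P^n = 19^(-0.71) = 0.12361892
Ea/(R*T) = 32019/(8.314*1312) = 2.935377
exp(Ea/(R*T)) = 18.828603
tau = 0.039 * 0.12361892 * 18.828603 = 0.0908 ms


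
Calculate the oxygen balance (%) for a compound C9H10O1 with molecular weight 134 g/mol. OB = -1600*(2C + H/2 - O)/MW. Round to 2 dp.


OB = -1600 * (2C + H/2 - O) / MW
Inner = 2*9 + 10/2 - 1 = 22.00
OB = -1600 * 22.00 / 134 = -262.69%


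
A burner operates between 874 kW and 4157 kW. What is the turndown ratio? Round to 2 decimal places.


TDR = Q_max / Q_min
TDR = 4157 / 874 = 4.76


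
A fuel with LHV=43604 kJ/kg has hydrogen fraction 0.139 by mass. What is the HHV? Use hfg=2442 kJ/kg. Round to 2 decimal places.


HHV = LHV + hfg * 9 * H
Water addition = 2442 * 9 * 0.139 = 3054.942 kJ/kg
HHV = 43604 + 3054.942 = 46658.94 kJ/kg


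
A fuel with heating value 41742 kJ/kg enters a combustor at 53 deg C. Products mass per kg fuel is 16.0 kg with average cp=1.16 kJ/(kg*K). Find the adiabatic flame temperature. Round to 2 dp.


T_ad = T_in + Hc / (m_p * cp)
Denominator = 16.0 * 1.16 = 18.5600
Temperature rise = 41742 / 18.5600 = 2249.03 K
T_ad = 53 + 2249.03 = 2302.03 deg C


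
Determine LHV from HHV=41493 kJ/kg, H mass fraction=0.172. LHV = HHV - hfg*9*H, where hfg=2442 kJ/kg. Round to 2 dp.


LHV = HHV - hfg * 9 * H
Water correction = 2442 * 9 * 0.172 = 3780.216 kJ/kg
LHV = 41493 - 3780.216 = 37712.78 kJ/kg


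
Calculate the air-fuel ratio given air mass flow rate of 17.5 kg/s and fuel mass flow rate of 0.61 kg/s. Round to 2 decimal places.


AFR = m_air / m_fuel
AFR = 17.5 / 0.61 = 28.69


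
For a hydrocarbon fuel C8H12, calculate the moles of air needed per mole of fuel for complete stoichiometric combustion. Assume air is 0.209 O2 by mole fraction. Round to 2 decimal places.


Balanced combustion: C8H12 + 11 O2 -> 8 CO2 + 6 H2O
O2 needed = C + H/4 = 8 + 12/4 = 11.00 moles
Air moles = O2 / 0.209 = 11.00 / 0.209 = 52.63 moles air


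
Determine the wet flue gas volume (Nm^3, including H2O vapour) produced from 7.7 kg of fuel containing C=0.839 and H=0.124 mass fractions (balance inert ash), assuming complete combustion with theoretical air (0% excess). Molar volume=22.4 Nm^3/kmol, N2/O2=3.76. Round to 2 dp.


Per kg fuel: CO2 = (C/12 kmol)*22.4 = (0.839/12)*22.4 = 1.56613 Nm^3
Per kg fuel: H2O = (H/2 kmol)*22.4 = (0.124/2)*22.4 = 1.38880 Nm^3
O2 needed per kg fuel = C/12 + H/4 = 0.839/12 + 0.124/4 = 0.10091667 kmol
Per kg fuel: N2 = O2*3.76*22.4 = 0.10091667*3.76*22.4 = 8.49961 Nm^3
Total per kg = 1.56613 + 1.38880 + 8.49961 = 11.45454 Nm^3
Total = 11.45454 * 7.7 = 88.20 Nm^3


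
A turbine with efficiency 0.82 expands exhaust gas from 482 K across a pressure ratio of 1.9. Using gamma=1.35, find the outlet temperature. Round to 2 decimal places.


T_out = T_in * (1 - eta * (1 - PR^(-(gamma-1)/gamma)))
Exponent = -(1.35-1)/1.35 = -0.25925926
PR^exp = 1.9^(-0.25925926) = 0.84670193
Factor = 1 - 0.82*(1 - 0.84670193) = 0.87429558
T_out = 482 * 0.87429558 = 421.41 K


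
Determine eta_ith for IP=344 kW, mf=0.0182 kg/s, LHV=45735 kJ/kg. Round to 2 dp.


eta_ith = (IP / (mf * LHV)) * 100
Denominator = 0.0182 * 45735 = 832.3770 kW
eta_ith = (344 / 832.3770) * 100 = 41.33%


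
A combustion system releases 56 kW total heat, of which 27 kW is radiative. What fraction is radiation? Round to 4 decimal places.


f_rad = Q_rad / Q_total
f_rad = 27 / 56 = 0.4821


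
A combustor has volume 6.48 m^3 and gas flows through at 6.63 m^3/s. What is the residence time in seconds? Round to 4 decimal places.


tau = V / Q_flow
tau = 6.48 / 6.63 = 0.9774 s


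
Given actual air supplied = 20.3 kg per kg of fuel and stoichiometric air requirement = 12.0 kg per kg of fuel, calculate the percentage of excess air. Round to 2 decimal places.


Excess air = actual - stoichiometric = 20.3 - 12.0 = 8.30 kg/kg fuel
Excess air % = (excess / stoich) * 100 = (8.30 / 12.0) * 100 = 69.17%


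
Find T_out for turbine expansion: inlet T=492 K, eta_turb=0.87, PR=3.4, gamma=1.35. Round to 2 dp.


T_out = T_in * (1 - eta * (1 - PR^(-(gamma-1)/gamma)))
Exponent = -(1.35-1)/1.35 = -0.25925926
PR^exp = 3.4^(-0.25925926) = 0.72813041
Factor = 1 - 0.87*(1 - 0.72813041) = 0.76347346
T_out = 492 * 0.76347346 = 375.63 K


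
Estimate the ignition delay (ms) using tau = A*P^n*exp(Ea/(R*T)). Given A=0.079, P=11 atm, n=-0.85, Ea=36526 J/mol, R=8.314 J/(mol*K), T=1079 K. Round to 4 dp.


tau = A * P^n * exp(Ea/(R*T))
P^n = 11^(-0.85) = 0.13026154
Ea/(R*T) = 36526/(8.314*1079) = 4.071652
exp(Ea/(R*T)) = 58.653777
tau = 0.079 * 0.13026154 * 58.653777 = 0.6036 ms


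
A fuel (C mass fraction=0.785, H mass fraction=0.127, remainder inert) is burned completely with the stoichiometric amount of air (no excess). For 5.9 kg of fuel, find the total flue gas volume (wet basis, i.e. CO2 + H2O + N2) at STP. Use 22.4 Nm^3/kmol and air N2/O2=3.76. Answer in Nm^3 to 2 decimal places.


Per kg fuel: CO2 = (C/12 kmol)*22.4 = (0.785/12)*22.4 = 1.46533 Nm^3
Per kg fuel: H2O = (H/2 kmol)*22.4 = (0.127/2)*22.4 = 1.42240 Nm^3
O2 needed per kg fuel = C/12 + H/4 = 0.785/12 + 0.127/4 = 0.09716667 kmol
Per kg fuel: N2 = O2*3.76*22.4 = 0.09716667*3.76*22.4 = 8.18377 Nm^3
Total per kg = 1.46533 + 1.42240 + 8.18377 = 11.07150 Nm^3
Total = 11.07150 * 5.9 = 65.32 Nm^3


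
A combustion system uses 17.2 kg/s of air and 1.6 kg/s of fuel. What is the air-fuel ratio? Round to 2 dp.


AFR = m_air / m_fuel
AFR = 17.2 / 1.6 = 10.75
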